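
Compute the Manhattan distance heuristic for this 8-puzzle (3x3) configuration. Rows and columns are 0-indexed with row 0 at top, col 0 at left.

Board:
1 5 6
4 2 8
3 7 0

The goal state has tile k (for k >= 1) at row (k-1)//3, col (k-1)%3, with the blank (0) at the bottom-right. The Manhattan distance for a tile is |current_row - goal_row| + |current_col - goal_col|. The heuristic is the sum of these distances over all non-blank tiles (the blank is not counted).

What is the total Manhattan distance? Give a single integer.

Answer: 10

Derivation:
Tile 1: (0,0)->(0,0) = 0
Tile 5: (0,1)->(1,1) = 1
Tile 6: (0,2)->(1,2) = 1
Tile 4: (1,0)->(1,0) = 0
Tile 2: (1,1)->(0,1) = 1
Tile 8: (1,2)->(2,1) = 2
Tile 3: (2,0)->(0,2) = 4
Tile 7: (2,1)->(2,0) = 1
Sum: 0 + 1 + 1 + 0 + 1 + 2 + 4 + 1 = 10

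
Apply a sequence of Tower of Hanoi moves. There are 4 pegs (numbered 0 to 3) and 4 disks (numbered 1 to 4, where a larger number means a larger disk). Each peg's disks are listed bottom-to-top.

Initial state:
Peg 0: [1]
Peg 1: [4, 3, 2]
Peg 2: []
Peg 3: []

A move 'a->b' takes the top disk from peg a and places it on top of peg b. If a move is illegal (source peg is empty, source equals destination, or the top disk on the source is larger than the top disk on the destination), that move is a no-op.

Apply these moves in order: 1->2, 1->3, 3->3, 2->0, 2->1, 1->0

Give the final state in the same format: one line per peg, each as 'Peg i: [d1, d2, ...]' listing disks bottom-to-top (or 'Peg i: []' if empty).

Answer: Peg 0: [1]
Peg 1: [4, 2]
Peg 2: []
Peg 3: [3]

Derivation:
After move 1 (1->2):
Peg 0: [1]
Peg 1: [4, 3]
Peg 2: [2]
Peg 3: []

After move 2 (1->3):
Peg 0: [1]
Peg 1: [4]
Peg 2: [2]
Peg 3: [3]

After move 3 (3->3):
Peg 0: [1]
Peg 1: [4]
Peg 2: [2]
Peg 3: [3]

After move 4 (2->0):
Peg 0: [1]
Peg 1: [4]
Peg 2: [2]
Peg 3: [3]

After move 5 (2->1):
Peg 0: [1]
Peg 1: [4, 2]
Peg 2: []
Peg 3: [3]

After move 6 (1->0):
Peg 0: [1]
Peg 1: [4, 2]
Peg 2: []
Peg 3: [3]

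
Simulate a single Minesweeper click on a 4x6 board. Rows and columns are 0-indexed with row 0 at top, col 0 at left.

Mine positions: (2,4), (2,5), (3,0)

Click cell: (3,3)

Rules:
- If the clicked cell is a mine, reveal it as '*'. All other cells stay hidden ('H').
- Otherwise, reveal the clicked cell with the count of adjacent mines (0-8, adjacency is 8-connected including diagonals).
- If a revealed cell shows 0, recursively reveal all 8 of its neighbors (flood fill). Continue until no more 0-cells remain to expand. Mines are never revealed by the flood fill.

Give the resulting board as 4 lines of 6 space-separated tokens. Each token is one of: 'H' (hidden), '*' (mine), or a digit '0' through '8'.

H H H H H H
H H H H H H
H H H H H H
H H H 1 H H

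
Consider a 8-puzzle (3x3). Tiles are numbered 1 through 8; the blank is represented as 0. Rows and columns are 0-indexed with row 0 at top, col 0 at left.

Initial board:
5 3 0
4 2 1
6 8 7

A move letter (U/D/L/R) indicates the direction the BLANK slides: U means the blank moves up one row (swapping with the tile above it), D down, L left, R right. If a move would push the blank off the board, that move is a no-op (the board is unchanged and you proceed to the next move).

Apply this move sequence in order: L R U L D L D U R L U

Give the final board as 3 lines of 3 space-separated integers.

After move 1 (L):
5 0 3
4 2 1
6 8 7

After move 2 (R):
5 3 0
4 2 1
6 8 7

After move 3 (U):
5 3 0
4 2 1
6 8 7

After move 4 (L):
5 0 3
4 2 1
6 8 7

After move 5 (D):
5 2 3
4 0 1
6 8 7

After move 6 (L):
5 2 3
0 4 1
6 8 7

After move 7 (D):
5 2 3
6 4 1
0 8 7

After move 8 (U):
5 2 3
0 4 1
6 8 7

After move 9 (R):
5 2 3
4 0 1
6 8 7

After move 10 (L):
5 2 3
0 4 1
6 8 7

After move 11 (U):
0 2 3
5 4 1
6 8 7

Answer: 0 2 3
5 4 1
6 8 7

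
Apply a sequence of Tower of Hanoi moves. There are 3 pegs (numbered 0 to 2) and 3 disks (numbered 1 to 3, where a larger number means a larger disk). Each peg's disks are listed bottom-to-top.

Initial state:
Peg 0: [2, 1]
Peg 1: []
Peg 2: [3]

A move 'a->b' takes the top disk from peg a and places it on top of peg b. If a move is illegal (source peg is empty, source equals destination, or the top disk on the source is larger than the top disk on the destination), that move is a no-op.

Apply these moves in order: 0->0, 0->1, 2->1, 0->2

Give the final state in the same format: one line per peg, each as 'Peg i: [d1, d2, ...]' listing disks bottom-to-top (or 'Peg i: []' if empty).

After move 1 (0->0):
Peg 0: [2, 1]
Peg 1: []
Peg 2: [3]

After move 2 (0->1):
Peg 0: [2]
Peg 1: [1]
Peg 2: [3]

After move 3 (2->1):
Peg 0: [2]
Peg 1: [1]
Peg 2: [3]

After move 4 (0->2):
Peg 0: []
Peg 1: [1]
Peg 2: [3, 2]

Answer: Peg 0: []
Peg 1: [1]
Peg 2: [3, 2]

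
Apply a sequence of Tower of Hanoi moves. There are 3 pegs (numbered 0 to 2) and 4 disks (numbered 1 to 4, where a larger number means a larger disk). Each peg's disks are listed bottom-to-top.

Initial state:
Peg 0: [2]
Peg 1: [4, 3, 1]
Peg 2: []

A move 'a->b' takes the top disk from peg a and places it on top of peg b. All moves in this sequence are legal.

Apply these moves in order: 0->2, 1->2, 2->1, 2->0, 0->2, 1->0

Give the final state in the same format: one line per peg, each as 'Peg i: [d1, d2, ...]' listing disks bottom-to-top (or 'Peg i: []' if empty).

After move 1 (0->2):
Peg 0: []
Peg 1: [4, 3, 1]
Peg 2: [2]

After move 2 (1->2):
Peg 0: []
Peg 1: [4, 3]
Peg 2: [2, 1]

After move 3 (2->1):
Peg 0: []
Peg 1: [4, 3, 1]
Peg 2: [2]

After move 4 (2->0):
Peg 0: [2]
Peg 1: [4, 3, 1]
Peg 2: []

After move 5 (0->2):
Peg 0: []
Peg 1: [4, 3, 1]
Peg 2: [2]

After move 6 (1->0):
Peg 0: [1]
Peg 1: [4, 3]
Peg 2: [2]

Answer: Peg 0: [1]
Peg 1: [4, 3]
Peg 2: [2]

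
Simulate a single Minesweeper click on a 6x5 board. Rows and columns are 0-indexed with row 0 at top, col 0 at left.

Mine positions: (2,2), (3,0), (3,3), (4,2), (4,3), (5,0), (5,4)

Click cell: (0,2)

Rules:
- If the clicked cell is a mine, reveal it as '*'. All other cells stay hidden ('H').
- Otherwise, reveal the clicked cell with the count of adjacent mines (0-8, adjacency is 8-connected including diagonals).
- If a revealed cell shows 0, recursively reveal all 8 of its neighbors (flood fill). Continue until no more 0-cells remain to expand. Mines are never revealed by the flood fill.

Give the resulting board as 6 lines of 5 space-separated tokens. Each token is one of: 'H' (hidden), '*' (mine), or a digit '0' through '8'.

0 0 0 0 0
0 1 1 1 0
1 2 H 2 1
H H H H H
H H H H H
H H H H H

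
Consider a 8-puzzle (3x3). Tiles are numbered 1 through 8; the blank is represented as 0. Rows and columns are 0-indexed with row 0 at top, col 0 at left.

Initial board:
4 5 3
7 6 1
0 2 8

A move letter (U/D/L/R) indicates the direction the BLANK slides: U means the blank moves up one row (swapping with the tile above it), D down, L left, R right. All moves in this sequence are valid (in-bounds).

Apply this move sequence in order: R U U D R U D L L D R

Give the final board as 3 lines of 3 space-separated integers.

Answer: 4 5 3
2 7 1
6 0 8

Derivation:
After move 1 (R):
4 5 3
7 6 1
2 0 8

After move 2 (U):
4 5 3
7 0 1
2 6 8

After move 3 (U):
4 0 3
7 5 1
2 6 8

After move 4 (D):
4 5 3
7 0 1
2 6 8

After move 5 (R):
4 5 3
7 1 0
2 6 8

After move 6 (U):
4 5 0
7 1 3
2 6 8

After move 7 (D):
4 5 3
7 1 0
2 6 8

After move 8 (L):
4 5 3
7 0 1
2 6 8

After move 9 (L):
4 5 3
0 7 1
2 6 8

After move 10 (D):
4 5 3
2 7 1
0 6 8

After move 11 (R):
4 5 3
2 7 1
6 0 8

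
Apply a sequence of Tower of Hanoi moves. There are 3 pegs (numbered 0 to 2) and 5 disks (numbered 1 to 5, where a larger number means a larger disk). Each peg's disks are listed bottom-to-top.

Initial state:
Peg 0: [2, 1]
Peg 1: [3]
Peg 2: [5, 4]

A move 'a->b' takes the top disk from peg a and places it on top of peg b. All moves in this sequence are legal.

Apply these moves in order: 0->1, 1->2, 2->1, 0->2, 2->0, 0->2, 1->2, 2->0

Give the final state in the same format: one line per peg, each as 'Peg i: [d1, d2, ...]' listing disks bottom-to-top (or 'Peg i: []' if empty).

Answer: Peg 0: [1]
Peg 1: [3]
Peg 2: [5, 4, 2]

Derivation:
After move 1 (0->1):
Peg 0: [2]
Peg 1: [3, 1]
Peg 2: [5, 4]

After move 2 (1->2):
Peg 0: [2]
Peg 1: [3]
Peg 2: [5, 4, 1]

After move 3 (2->1):
Peg 0: [2]
Peg 1: [3, 1]
Peg 2: [5, 4]

After move 4 (0->2):
Peg 0: []
Peg 1: [3, 1]
Peg 2: [5, 4, 2]

After move 5 (2->0):
Peg 0: [2]
Peg 1: [3, 1]
Peg 2: [5, 4]

After move 6 (0->2):
Peg 0: []
Peg 1: [3, 1]
Peg 2: [5, 4, 2]

After move 7 (1->2):
Peg 0: []
Peg 1: [3]
Peg 2: [5, 4, 2, 1]

After move 8 (2->0):
Peg 0: [1]
Peg 1: [3]
Peg 2: [5, 4, 2]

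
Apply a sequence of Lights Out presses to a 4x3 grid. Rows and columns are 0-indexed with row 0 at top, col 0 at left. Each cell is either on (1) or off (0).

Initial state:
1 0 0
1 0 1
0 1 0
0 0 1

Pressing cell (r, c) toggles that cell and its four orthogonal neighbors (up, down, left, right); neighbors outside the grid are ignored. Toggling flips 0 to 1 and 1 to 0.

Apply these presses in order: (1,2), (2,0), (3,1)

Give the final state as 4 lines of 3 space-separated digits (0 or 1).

Answer: 1 0 1
0 1 0
1 1 1
0 1 0

Derivation:
After press 1 at (1,2):
1 0 1
1 1 0
0 1 1
0 0 1

After press 2 at (2,0):
1 0 1
0 1 0
1 0 1
1 0 1

After press 3 at (3,1):
1 0 1
0 1 0
1 1 1
0 1 0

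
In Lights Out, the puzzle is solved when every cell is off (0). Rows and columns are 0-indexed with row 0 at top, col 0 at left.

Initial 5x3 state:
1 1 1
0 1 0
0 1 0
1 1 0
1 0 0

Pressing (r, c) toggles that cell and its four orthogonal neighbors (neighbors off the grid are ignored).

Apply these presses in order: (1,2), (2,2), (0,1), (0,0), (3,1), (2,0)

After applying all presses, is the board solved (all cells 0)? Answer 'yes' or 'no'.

Answer: no

Derivation:
After press 1 at (1,2):
1 1 0
0 0 1
0 1 1
1 1 0
1 0 0

After press 2 at (2,2):
1 1 0
0 0 0
0 0 0
1 1 1
1 0 0

After press 3 at (0,1):
0 0 1
0 1 0
0 0 0
1 1 1
1 0 0

After press 4 at (0,0):
1 1 1
1 1 0
0 0 0
1 1 1
1 0 0

After press 5 at (3,1):
1 1 1
1 1 0
0 1 0
0 0 0
1 1 0

After press 6 at (2,0):
1 1 1
0 1 0
1 0 0
1 0 0
1 1 0

Lights still on: 8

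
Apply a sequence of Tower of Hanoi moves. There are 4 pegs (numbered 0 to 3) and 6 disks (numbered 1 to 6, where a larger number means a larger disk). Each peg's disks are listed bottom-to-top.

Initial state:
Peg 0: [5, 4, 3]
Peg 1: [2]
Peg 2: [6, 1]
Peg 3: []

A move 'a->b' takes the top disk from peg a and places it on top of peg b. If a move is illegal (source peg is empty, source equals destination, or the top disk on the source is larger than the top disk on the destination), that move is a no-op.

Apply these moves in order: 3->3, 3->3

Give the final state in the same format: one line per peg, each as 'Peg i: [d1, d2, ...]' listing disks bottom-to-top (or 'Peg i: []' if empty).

After move 1 (3->3):
Peg 0: [5, 4, 3]
Peg 1: [2]
Peg 2: [6, 1]
Peg 3: []

After move 2 (3->3):
Peg 0: [5, 4, 3]
Peg 1: [2]
Peg 2: [6, 1]
Peg 3: []

Answer: Peg 0: [5, 4, 3]
Peg 1: [2]
Peg 2: [6, 1]
Peg 3: []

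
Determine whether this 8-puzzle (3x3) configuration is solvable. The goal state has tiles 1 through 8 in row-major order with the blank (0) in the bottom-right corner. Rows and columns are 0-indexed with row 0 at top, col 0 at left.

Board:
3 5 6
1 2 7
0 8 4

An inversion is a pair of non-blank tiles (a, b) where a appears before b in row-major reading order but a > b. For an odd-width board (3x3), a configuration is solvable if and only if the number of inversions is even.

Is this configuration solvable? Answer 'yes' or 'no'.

Answer: yes

Derivation:
Inversions (pairs i<j in row-major order where tile[i] > tile[j] > 0): 10
10 is even, so the puzzle is solvable.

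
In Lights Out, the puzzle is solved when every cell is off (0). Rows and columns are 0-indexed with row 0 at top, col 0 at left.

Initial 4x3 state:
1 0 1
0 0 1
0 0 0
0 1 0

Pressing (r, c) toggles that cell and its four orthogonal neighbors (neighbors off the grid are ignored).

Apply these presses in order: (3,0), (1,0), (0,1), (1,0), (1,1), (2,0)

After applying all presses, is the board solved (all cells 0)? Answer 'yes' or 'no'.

After press 1 at (3,0):
1 0 1
0 0 1
1 0 0
1 0 0

After press 2 at (1,0):
0 0 1
1 1 1
0 0 0
1 0 0

After press 3 at (0,1):
1 1 0
1 0 1
0 0 0
1 0 0

After press 4 at (1,0):
0 1 0
0 1 1
1 0 0
1 0 0

After press 5 at (1,1):
0 0 0
1 0 0
1 1 0
1 0 0

After press 6 at (2,0):
0 0 0
0 0 0
0 0 0
0 0 0

Lights still on: 0

Answer: yes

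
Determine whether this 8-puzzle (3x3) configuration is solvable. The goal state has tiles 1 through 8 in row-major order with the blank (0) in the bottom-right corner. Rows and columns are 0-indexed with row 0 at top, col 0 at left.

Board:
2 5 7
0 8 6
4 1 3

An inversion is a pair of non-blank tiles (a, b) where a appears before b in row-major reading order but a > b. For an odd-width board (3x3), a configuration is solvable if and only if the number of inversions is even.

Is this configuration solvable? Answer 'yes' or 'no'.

Inversions (pairs i<j in row-major order where tile[i] > tile[j] > 0): 17
17 is odd, so the puzzle is not solvable.

Answer: no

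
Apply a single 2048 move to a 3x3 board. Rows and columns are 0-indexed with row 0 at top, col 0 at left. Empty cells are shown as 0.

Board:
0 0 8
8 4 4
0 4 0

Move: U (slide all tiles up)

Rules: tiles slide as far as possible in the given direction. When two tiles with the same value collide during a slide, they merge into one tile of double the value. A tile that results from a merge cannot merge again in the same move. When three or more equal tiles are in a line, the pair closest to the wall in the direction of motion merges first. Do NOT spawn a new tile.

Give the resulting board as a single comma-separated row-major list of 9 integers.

Answer: 8, 8, 8, 0, 0, 4, 0, 0, 0

Derivation:
Slide up:
col 0: [0, 8, 0] -> [8, 0, 0]
col 1: [0, 4, 4] -> [8, 0, 0]
col 2: [8, 4, 0] -> [8, 4, 0]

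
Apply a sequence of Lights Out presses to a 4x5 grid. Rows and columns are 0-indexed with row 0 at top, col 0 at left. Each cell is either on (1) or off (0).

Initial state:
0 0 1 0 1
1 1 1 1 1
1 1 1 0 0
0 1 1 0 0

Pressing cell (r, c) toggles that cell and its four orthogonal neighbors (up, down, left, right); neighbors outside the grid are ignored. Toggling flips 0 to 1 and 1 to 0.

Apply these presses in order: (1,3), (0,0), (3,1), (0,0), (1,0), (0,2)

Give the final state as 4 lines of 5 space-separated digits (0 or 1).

After press 1 at (1,3):
0 0 1 1 1
1 1 0 0 0
1 1 1 1 0
0 1 1 0 0

After press 2 at (0,0):
1 1 1 1 1
0 1 0 0 0
1 1 1 1 0
0 1 1 0 0

After press 3 at (3,1):
1 1 1 1 1
0 1 0 0 0
1 0 1 1 0
1 0 0 0 0

After press 4 at (0,0):
0 0 1 1 1
1 1 0 0 0
1 0 1 1 0
1 0 0 0 0

After press 5 at (1,0):
1 0 1 1 1
0 0 0 0 0
0 0 1 1 0
1 0 0 0 0

After press 6 at (0,2):
1 1 0 0 1
0 0 1 0 0
0 0 1 1 0
1 0 0 0 0

Answer: 1 1 0 0 1
0 0 1 0 0
0 0 1 1 0
1 0 0 0 0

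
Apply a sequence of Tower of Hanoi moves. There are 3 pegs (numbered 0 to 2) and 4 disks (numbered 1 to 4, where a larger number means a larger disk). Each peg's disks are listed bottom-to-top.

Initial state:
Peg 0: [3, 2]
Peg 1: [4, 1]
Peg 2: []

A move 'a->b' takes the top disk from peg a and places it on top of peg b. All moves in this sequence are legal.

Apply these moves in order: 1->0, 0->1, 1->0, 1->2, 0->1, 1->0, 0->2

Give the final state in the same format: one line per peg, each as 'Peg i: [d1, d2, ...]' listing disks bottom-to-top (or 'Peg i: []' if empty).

Answer: Peg 0: [3, 2]
Peg 1: []
Peg 2: [4, 1]

Derivation:
After move 1 (1->0):
Peg 0: [3, 2, 1]
Peg 1: [4]
Peg 2: []

After move 2 (0->1):
Peg 0: [3, 2]
Peg 1: [4, 1]
Peg 2: []

After move 3 (1->0):
Peg 0: [3, 2, 1]
Peg 1: [4]
Peg 2: []

After move 4 (1->2):
Peg 0: [3, 2, 1]
Peg 1: []
Peg 2: [4]

After move 5 (0->1):
Peg 0: [3, 2]
Peg 1: [1]
Peg 2: [4]

After move 6 (1->0):
Peg 0: [3, 2, 1]
Peg 1: []
Peg 2: [4]

After move 7 (0->2):
Peg 0: [3, 2]
Peg 1: []
Peg 2: [4, 1]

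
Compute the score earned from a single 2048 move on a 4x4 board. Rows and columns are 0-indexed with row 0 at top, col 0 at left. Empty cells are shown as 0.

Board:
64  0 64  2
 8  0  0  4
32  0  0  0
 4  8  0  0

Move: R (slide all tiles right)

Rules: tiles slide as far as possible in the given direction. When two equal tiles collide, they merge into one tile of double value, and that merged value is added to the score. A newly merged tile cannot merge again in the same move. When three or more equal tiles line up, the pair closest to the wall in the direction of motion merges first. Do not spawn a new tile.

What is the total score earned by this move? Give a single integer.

Slide right:
row 0: [64, 0, 64, 2] -> [0, 0, 128, 2]  score +128 (running 128)
row 1: [8, 0, 0, 4] -> [0, 0, 8, 4]  score +0 (running 128)
row 2: [32, 0, 0, 0] -> [0, 0, 0, 32]  score +0 (running 128)
row 3: [4, 8, 0, 0] -> [0, 0, 4, 8]  score +0 (running 128)
Board after move:
  0   0 128   2
  0   0   8   4
  0   0   0  32
  0   0   4   8

Answer: 128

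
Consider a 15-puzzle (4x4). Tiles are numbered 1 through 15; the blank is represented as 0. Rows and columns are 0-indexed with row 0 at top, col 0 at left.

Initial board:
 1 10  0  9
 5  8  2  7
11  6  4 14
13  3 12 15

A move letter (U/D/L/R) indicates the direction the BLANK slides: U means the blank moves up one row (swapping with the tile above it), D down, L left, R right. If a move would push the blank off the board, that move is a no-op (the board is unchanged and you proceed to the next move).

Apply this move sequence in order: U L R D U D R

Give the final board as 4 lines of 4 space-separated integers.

After move 1 (U):
 1 10  0  9
 5  8  2  7
11  6  4 14
13  3 12 15

After move 2 (L):
 1  0 10  9
 5  8  2  7
11  6  4 14
13  3 12 15

After move 3 (R):
 1 10  0  9
 5  8  2  7
11  6  4 14
13  3 12 15

After move 4 (D):
 1 10  2  9
 5  8  0  7
11  6  4 14
13  3 12 15

After move 5 (U):
 1 10  0  9
 5  8  2  7
11  6  4 14
13  3 12 15

After move 6 (D):
 1 10  2  9
 5  8  0  7
11  6  4 14
13  3 12 15

After move 7 (R):
 1 10  2  9
 5  8  7  0
11  6  4 14
13  3 12 15

Answer:  1 10  2  9
 5  8  7  0
11  6  4 14
13  3 12 15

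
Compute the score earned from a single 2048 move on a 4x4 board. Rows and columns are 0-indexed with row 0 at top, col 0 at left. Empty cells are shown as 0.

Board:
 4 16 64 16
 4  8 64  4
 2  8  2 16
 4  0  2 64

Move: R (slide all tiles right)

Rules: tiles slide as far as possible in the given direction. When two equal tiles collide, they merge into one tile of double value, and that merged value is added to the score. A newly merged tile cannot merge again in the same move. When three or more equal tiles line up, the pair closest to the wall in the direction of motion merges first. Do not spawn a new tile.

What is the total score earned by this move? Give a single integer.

Slide right:
row 0: [4, 16, 64, 16] -> [4, 16, 64, 16]  score +0 (running 0)
row 1: [4, 8, 64, 4] -> [4, 8, 64, 4]  score +0 (running 0)
row 2: [2, 8, 2, 16] -> [2, 8, 2, 16]  score +0 (running 0)
row 3: [4, 0, 2, 64] -> [0, 4, 2, 64]  score +0 (running 0)
Board after move:
 4 16 64 16
 4  8 64  4
 2  8  2 16
 0  4  2 64

Answer: 0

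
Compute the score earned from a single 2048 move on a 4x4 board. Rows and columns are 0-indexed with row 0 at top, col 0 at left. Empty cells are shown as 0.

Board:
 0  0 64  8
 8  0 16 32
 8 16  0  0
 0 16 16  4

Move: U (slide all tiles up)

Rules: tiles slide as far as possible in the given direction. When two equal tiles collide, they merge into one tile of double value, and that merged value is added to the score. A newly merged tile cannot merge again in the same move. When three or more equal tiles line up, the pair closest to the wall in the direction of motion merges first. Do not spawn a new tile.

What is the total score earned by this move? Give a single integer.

Slide up:
col 0: [0, 8, 8, 0] -> [16, 0, 0, 0]  score +16 (running 16)
col 1: [0, 0, 16, 16] -> [32, 0, 0, 0]  score +32 (running 48)
col 2: [64, 16, 0, 16] -> [64, 32, 0, 0]  score +32 (running 80)
col 3: [8, 32, 0, 4] -> [8, 32, 4, 0]  score +0 (running 80)
Board after move:
16 32 64  8
 0  0 32 32
 0  0  0  4
 0  0  0  0

Answer: 80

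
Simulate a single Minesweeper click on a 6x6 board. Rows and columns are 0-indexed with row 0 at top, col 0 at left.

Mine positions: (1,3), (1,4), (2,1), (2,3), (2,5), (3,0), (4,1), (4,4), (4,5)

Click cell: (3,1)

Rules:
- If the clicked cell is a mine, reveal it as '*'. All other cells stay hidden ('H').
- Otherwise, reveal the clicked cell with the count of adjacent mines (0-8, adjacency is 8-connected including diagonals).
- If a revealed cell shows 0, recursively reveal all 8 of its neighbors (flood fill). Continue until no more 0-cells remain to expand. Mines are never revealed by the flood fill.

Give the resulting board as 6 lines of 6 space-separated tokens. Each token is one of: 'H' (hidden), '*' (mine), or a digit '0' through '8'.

H H H H H H
H H H H H H
H H H H H H
H 3 H H H H
H H H H H H
H H H H H H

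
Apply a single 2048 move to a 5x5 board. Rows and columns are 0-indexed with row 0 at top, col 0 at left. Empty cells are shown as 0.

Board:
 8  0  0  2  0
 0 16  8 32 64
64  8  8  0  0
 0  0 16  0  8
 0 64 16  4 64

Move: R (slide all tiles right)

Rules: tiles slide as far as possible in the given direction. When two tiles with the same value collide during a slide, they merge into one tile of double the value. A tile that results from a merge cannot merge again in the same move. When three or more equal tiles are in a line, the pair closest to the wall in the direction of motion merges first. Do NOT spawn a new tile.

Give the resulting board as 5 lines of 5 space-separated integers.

Answer:  0  0  0  8  2
 0 16  8 32 64
 0  0  0 64 16
 0  0  0 16  8
 0 64 16  4 64

Derivation:
Slide right:
row 0: [8, 0, 0, 2, 0] -> [0, 0, 0, 8, 2]
row 1: [0, 16, 8, 32, 64] -> [0, 16, 8, 32, 64]
row 2: [64, 8, 8, 0, 0] -> [0, 0, 0, 64, 16]
row 3: [0, 0, 16, 0, 8] -> [0, 0, 0, 16, 8]
row 4: [0, 64, 16, 4, 64] -> [0, 64, 16, 4, 64]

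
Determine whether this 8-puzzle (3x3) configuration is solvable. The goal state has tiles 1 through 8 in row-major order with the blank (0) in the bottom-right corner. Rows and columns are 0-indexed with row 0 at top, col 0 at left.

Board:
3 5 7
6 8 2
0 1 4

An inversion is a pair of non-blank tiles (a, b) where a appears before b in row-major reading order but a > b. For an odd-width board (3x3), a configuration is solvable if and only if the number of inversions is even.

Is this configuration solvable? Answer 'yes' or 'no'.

Answer: yes

Derivation:
Inversions (pairs i<j in row-major order where tile[i] > tile[j] > 0): 16
16 is even, so the puzzle is solvable.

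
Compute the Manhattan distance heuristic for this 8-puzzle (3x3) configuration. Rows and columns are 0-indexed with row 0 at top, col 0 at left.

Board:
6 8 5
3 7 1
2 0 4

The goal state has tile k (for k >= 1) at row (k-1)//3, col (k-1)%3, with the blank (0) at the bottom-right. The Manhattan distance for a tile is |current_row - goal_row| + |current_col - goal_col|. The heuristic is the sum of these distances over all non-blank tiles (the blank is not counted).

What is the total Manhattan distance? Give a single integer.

Tile 6: at (0,0), goal (1,2), distance |0-1|+|0-2| = 3
Tile 8: at (0,1), goal (2,1), distance |0-2|+|1-1| = 2
Tile 5: at (0,2), goal (1,1), distance |0-1|+|2-1| = 2
Tile 3: at (1,0), goal (0,2), distance |1-0|+|0-2| = 3
Tile 7: at (1,1), goal (2,0), distance |1-2|+|1-0| = 2
Tile 1: at (1,2), goal (0,0), distance |1-0|+|2-0| = 3
Tile 2: at (2,0), goal (0,1), distance |2-0|+|0-1| = 3
Tile 4: at (2,2), goal (1,0), distance |2-1|+|2-0| = 3
Sum: 3 + 2 + 2 + 3 + 2 + 3 + 3 + 3 = 21

Answer: 21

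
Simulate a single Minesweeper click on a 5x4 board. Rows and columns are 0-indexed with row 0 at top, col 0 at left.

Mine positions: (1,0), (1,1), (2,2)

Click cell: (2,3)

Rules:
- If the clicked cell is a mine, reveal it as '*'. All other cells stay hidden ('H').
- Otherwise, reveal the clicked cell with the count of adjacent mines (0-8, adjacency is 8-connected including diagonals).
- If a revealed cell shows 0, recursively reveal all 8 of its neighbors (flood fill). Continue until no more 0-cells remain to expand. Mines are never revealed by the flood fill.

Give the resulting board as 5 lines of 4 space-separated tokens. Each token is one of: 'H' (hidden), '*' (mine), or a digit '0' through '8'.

H H H H
H H H H
H H H 1
H H H H
H H H H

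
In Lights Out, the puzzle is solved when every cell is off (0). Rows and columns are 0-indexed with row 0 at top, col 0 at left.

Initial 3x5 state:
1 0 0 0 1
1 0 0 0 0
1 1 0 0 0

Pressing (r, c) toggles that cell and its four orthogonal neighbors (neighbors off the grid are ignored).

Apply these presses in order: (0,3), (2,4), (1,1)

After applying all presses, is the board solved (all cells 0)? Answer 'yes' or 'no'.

After press 1 at (0,3):
1 0 1 1 0
1 0 0 1 0
1 1 0 0 0

After press 2 at (2,4):
1 0 1 1 0
1 0 0 1 1
1 1 0 1 1

After press 3 at (1,1):
1 1 1 1 0
0 1 1 1 1
1 0 0 1 1

Lights still on: 11

Answer: no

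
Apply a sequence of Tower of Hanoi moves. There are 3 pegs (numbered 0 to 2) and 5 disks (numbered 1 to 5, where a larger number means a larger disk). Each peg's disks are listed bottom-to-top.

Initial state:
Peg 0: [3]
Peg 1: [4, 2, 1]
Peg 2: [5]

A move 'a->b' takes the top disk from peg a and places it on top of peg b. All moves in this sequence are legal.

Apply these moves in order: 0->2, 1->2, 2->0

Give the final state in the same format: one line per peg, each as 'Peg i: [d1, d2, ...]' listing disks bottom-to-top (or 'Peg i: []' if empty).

Answer: Peg 0: [1]
Peg 1: [4, 2]
Peg 2: [5, 3]

Derivation:
After move 1 (0->2):
Peg 0: []
Peg 1: [4, 2, 1]
Peg 2: [5, 3]

After move 2 (1->2):
Peg 0: []
Peg 1: [4, 2]
Peg 2: [5, 3, 1]

After move 3 (2->0):
Peg 0: [1]
Peg 1: [4, 2]
Peg 2: [5, 3]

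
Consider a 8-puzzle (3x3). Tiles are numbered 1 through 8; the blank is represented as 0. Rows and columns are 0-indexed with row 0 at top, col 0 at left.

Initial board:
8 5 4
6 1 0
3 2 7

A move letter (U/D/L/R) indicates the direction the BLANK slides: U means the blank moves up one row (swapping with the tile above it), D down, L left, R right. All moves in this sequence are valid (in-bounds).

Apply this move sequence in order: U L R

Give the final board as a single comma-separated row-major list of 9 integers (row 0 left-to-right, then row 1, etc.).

After move 1 (U):
8 5 0
6 1 4
3 2 7

After move 2 (L):
8 0 5
6 1 4
3 2 7

After move 3 (R):
8 5 0
6 1 4
3 2 7

Answer: 8, 5, 0, 6, 1, 4, 3, 2, 7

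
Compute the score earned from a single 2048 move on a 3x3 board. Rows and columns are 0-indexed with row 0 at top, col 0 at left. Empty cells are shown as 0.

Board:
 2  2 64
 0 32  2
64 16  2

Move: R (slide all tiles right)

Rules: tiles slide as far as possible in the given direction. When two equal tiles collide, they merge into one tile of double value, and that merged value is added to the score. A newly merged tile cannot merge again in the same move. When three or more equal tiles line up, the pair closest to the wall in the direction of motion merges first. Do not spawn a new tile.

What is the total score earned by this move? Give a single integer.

Answer: 4

Derivation:
Slide right:
row 0: [2, 2, 64] -> [0, 4, 64]  score +4 (running 4)
row 1: [0, 32, 2] -> [0, 32, 2]  score +0 (running 4)
row 2: [64, 16, 2] -> [64, 16, 2]  score +0 (running 4)
Board after move:
 0  4 64
 0 32  2
64 16  2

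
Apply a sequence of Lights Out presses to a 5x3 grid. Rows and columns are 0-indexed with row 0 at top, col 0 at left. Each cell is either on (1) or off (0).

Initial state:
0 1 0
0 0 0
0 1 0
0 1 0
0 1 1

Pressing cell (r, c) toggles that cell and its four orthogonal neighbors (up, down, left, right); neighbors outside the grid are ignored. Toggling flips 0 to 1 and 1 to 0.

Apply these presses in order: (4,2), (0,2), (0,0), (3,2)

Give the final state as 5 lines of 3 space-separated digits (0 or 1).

Answer: 1 1 1
1 0 1
0 1 1
0 0 0
0 0 1

Derivation:
After press 1 at (4,2):
0 1 0
0 0 0
0 1 0
0 1 1
0 0 0

After press 2 at (0,2):
0 0 1
0 0 1
0 1 0
0 1 1
0 0 0

After press 3 at (0,0):
1 1 1
1 0 1
0 1 0
0 1 1
0 0 0

After press 4 at (3,2):
1 1 1
1 0 1
0 1 1
0 0 0
0 0 1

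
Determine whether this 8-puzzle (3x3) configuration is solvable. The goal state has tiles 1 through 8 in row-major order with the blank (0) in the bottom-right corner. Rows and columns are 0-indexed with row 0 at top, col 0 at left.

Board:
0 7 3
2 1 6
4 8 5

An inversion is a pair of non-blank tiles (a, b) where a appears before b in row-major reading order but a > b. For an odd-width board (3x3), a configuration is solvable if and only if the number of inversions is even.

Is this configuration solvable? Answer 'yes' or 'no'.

Answer: yes

Derivation:
Inversions (pairs i<j in row-major order where tile[i] > tile[j] > 0): 12
12 is even, so the puzzle is solvable.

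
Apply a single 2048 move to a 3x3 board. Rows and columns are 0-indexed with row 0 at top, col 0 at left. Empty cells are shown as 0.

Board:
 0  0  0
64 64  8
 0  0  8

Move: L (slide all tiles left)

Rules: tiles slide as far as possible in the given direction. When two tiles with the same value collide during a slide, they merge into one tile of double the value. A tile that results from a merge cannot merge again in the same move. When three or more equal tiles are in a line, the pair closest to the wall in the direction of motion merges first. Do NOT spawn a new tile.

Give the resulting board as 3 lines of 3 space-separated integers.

Answer:   0   0   0
128   8   0
  8   0   0

Derivation:
Slide left:
row 0: [0, 0, 0] -> [0, 0, 0]
row 1: [64, 64, 8] -> [128, 8, 0]
row 2: [0, 0, 8] -> [8, 0, 0]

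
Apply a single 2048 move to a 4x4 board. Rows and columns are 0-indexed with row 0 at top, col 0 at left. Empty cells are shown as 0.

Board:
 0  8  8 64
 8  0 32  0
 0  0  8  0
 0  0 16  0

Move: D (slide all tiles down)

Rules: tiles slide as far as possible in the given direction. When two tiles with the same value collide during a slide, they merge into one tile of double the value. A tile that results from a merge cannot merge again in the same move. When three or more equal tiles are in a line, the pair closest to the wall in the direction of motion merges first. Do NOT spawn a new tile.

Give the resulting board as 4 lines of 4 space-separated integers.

Slide down:
col 0: [0, 8, 0, 0] -> [0, 0, 0, 8]
col 1: [8, 0, 0, 0] -> [0, 0, 0, 8]
col 2: [8, 32, 8, 16] -> [8, 32, 8, 16]
col 3: [64, 0, 0, 0] -> [0, 0, 0, 64]

Answer:  0  0  8  0
 0  0 32  0
 0  0  8  0
 8  8 16 64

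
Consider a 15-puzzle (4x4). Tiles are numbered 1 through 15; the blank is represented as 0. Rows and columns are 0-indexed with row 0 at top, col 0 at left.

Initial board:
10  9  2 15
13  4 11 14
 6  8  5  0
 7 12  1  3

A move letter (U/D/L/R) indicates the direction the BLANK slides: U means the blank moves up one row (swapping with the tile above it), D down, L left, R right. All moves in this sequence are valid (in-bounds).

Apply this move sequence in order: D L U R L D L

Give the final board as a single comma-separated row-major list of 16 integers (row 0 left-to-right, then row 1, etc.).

Answer: 10, 9, 2, 15, 13, 4, 11, 14, 6, 8, 5, 3, 7, 0, 12, 1

Derivation:
After move 1 (D):
10  9  2 15
13  4 11 14
 6  8  5  3
 7 12  1  0

After move 2 (L):
10  9  2 15
13  4 11 14
 6  8  5  3
 7 12  0  1

After move 3 (U):
10  9  2 15
13  4 11 14
 6  8  0  3
 7 12  5  1

After move 4 (R):
10  9  2 15
13  4 11 14
 6  8  3  0
 7 12  5  1

After move 5 (L):
10  9  2 15
13  4 11 14
 6  8  0  3
 7 12  5  1

After move 6 (D):
10  9  2 15
13  4 11 14
 6  8  5  3
 7 12  0  1

After move 7 (L):
10  9  2 15
13  4 11 14
 6  8  5  3
 7  0 12  1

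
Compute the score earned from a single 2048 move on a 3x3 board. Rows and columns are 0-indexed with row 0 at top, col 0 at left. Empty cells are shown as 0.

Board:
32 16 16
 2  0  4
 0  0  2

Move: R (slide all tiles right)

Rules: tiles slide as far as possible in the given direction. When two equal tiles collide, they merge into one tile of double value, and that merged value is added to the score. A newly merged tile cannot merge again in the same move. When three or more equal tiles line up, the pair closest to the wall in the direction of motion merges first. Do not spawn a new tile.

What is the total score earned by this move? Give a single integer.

Slide right:
row 0: [32, 16, 16] -> [0, 32, 32]  score +32 (running 32)
row 1: [2, 0, 4] -> [0, 2, 4]  score +0 (running 32)
row 2: [0, 0, 2] -> [0, 0, 2]  score +0 (running 32)
Board after move:
 0 32 32
 0  2  4
 0  0  2

Answer: 32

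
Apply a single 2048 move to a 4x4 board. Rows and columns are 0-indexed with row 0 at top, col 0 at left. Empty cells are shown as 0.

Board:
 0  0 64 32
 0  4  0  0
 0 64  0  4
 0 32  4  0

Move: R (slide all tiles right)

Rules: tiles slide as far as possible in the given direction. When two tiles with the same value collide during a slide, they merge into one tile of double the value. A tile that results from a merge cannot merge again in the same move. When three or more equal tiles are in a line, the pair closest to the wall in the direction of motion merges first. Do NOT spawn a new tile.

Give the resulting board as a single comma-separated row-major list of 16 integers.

Slide right:
row 0: [0, 0, 64, 32] -> [0, 0, 64, 32]
row 1: [0, 4, 0, 0] -> [0, 0, 0, 4]
row 2: [0, 64, 0, 4] -> [0, 0, 64, 4]
row 3: [0, 32, 4, 0] -> [0, 0, 32, 4]

Answer: 0, 0, 64, 32, 0, 0, 0, 4, 0, 0, 64, 4, 0, 0, 32, 4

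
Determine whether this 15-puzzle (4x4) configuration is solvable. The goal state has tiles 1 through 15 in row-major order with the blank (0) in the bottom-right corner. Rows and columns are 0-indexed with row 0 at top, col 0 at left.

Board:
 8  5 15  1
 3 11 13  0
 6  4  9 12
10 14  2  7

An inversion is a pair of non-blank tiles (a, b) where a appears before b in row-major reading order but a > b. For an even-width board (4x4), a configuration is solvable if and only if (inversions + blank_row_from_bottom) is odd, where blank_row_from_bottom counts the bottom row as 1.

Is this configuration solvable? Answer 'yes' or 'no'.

Answer: no

Derivation:
Inversions: 49
Blank is in row 1 (0-indexed from top), which is row 3 counting from the bottom (bottom = 1).
49 + 3 = 52, which is even, so the puzzle is not solvable.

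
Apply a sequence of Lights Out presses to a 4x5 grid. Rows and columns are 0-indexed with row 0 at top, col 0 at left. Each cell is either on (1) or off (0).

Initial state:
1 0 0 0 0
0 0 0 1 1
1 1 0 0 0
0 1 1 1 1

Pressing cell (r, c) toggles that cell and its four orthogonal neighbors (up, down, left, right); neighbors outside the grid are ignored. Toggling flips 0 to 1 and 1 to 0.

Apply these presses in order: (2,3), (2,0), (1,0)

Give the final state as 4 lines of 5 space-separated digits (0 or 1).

Answer: 0 0 0 0 0
0 1 0 0 1
1 0 1 1 1
1 1 1 0 1

Derivation:
After press 1 at (2,3):
1 0 0 0 0
0 0 0 0 1
1 1 1 1 1
0 1 1 0 1

After press 2 at (2,0):
1 0 0 0 0
1 0 0 0 1
0 0 1 1 1
1 1 1 0 1

After press 3 at (1,0):
0 0 0 0 0
0 1 0 0 1
1 0 1 1 1
1 1 1 0 1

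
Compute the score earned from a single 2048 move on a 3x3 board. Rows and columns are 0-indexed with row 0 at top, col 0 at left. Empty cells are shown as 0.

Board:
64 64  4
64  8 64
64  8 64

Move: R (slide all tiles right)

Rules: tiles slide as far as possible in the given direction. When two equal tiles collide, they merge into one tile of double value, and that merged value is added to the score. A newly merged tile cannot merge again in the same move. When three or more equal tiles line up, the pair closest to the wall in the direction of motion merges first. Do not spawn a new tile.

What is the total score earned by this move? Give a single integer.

Answer: 128

Derivation:
Slide right:
row 0: [64, 64, 4] -> [0, 128, 4]  score +128 (running 128)
row 1: [64, 8, 64] -> [64, 8, 64]  score +0 (running 128)
row 2: [64, 8, 64] -> [64, 8, 64]  score +0 (running 128)
Board after move:
  0 128   4
 64   8  64
 64   8  64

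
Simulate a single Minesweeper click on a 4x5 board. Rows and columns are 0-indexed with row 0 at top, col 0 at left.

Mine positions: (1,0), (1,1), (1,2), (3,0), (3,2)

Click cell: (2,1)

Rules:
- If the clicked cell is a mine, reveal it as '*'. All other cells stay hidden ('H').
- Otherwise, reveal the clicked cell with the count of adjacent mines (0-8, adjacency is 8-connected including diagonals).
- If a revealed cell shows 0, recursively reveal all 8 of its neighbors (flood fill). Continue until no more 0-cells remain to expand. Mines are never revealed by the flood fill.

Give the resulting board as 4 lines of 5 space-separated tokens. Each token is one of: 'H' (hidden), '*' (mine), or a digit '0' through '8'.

H H H H H
H H H H H
H 5 H H H
H H H H H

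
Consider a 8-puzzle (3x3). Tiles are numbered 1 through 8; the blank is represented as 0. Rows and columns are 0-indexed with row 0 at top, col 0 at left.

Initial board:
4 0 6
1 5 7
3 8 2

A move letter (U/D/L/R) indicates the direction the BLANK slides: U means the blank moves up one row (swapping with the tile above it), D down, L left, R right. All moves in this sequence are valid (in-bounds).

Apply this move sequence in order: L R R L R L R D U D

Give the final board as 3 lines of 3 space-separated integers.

Answer: 4 6 7
1 5 0
3 8 2

Derivation:
After move 1 (L):
0 4 6
1 5 7
3 8 2

After move 2 (R):
4 0 6
1 5 7
3 8 2

After move 3 (R):
4 6 0
1 5 7
3 8 2

After move 4 (L):
4 0 6
1 5 7
3 8 2

After move 5 (R):
4 6 0
1 5 7
3 8 2

After move 6 (L):
4 0 6
1 5 7
3 8 2

After move 7 (R):
4 6 0
1 5 7
3 8 2

After move 8 (D):
4 6 7
1 5 0
3 8 2

After move 9 (U):
4 6 0
1 5 7
3 8 2

After move 10 (D):
4 6 7
1 5 0
3 8 2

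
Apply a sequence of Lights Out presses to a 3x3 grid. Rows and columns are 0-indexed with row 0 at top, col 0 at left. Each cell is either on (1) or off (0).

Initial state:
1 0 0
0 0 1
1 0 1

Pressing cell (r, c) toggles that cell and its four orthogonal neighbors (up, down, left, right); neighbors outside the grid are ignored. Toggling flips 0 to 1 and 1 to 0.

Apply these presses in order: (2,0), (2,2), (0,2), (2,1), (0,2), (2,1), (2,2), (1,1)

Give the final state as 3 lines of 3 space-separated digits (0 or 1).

After press 1 at (2,0):
1 0 0
1 0 1
0 1 1

After press 2 at (2,2):
1 0 0
1 0 0
0 0 0

After press 3 at (0,2):
1 1 1
1 0 1
0 0 0

After press 4 at (2,1):
1 1 1
1 1 1
1 1 1

After press 5 at (0,2):
1 0 0
1 1 0
1 1 1

After press 6 at (2,1):
1 0 0
1 0 0
0 0 0

After press 7 at (2,2):
1 0 0
1 0 1
0 1 1

After press 8 at (1,1):
1 1 0
0 1 0
0 0 1

Answer: 1 1 0
0 1 0
0 0 1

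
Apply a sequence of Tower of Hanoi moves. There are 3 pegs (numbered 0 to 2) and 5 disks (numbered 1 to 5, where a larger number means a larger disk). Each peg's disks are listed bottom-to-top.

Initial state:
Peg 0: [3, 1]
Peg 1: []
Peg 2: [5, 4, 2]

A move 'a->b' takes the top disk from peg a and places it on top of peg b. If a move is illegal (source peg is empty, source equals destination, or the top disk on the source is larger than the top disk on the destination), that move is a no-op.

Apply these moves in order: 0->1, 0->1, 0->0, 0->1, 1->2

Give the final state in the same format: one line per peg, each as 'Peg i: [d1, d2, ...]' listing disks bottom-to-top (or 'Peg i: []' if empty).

Answer: Peg 0: [3]
Peg 1: []
Peg 2: [5, 4, 2, 1]

Derivation:
After move 1 (0->1):
Peg 0: [3]
Peg 1: [1]
Peg 2: [5, 4, 2]

After move 2 (0->1):
Peg 0: [3]
Peg 1: [1]
Peg 2: [5, 4, 2]

After move 3 (0->0):
Peg 0: [3]
Peg 1: [1]
Peg 2: [5, 4, 2]

After move 4 (0->1):
Peg 0: [3]
Peg 1: [1]
Peg 2: [5, 4, 2]

After move 5 (1->2):
Peg 0: [3]
Peg 1: []
Peg 2: [5, 4, 2, 1]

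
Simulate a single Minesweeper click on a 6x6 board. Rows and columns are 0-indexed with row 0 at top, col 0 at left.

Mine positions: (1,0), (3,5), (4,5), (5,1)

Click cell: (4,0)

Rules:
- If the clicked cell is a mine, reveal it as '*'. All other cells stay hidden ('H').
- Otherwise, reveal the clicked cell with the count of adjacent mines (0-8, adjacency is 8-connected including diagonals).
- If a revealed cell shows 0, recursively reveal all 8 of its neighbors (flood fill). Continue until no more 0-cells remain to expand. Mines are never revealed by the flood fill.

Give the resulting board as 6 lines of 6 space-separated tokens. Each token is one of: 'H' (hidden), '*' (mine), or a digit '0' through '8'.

H H H H H H
H H H H H H
H H H H H H
H H H H H H
1 H H H H H
H H H H H H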